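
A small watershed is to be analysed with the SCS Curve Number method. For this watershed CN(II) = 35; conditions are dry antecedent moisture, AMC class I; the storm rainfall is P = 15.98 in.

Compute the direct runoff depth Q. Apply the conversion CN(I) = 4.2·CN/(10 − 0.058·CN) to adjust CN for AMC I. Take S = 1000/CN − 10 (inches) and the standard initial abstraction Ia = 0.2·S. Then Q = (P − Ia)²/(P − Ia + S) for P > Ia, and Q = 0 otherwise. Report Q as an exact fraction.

Dry (AMC I): CN(I) = 4.2·35/(10 − 0.058·35) = 147/(797/100) = 14700/797 ≈ 18.444
Retention S: 1000/CN − 10 with CN=18.444 → S = 6500/147 ≈ 44.218 in
Ia = 0.2·(6500/147) = 1300/147 in ≈ 8.844 in
Since P=15.980 > Ia=8.844: effective rainfall P−Ia = 52453/7350 in
Q: (52453/7350)² ÷ (377453/7350) = 2751317209/2774279550 in (≈ 0.992 in)

Q = 2751317209/2774279550 in ≈ 0.992 in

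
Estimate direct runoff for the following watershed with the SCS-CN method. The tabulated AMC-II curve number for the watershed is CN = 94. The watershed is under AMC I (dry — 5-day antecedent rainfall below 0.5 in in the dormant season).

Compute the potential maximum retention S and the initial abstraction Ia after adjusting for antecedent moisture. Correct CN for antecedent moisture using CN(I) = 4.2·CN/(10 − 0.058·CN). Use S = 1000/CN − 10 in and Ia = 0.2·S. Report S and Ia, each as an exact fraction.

S = 500/329 in ≈ 1.520 in; Ia = 100/329 in ≈ 0.304 in

Adjust CN=94 to AMC I: 4.2·94/(10 − 0.058·94) → (1974/5) ÷ (1137/250) = 32900/379 ≈ 86.807
Max retention: S = 1000/(32900/379) − 10 = 500/329 in (≈ 1.520 in)
Ia = 0.2·(500/329) = 100/329 in ≈ 0.304 in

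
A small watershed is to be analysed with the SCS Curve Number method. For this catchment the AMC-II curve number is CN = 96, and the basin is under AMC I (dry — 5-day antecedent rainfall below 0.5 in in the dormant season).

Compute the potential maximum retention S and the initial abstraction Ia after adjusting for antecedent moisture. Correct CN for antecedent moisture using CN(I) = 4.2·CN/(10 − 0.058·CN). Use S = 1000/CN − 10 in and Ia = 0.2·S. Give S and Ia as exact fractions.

S = 125/126 in ≈ 0.992 in; Ia = 25/126 in ≈ 0.198 in

Adjust CN=96 to AMC I: 4.2·96/(10 − 0.058·96) → (2016/5) ÷ (554/125) = 25200/277 ≈ 90.975
Max retention: S = 1000/(25200/277) − 10 = 125/126 in (≈ 0.992 in)
Ia = 0.2·(125/126) = 25/126 in ≈ 0.198 in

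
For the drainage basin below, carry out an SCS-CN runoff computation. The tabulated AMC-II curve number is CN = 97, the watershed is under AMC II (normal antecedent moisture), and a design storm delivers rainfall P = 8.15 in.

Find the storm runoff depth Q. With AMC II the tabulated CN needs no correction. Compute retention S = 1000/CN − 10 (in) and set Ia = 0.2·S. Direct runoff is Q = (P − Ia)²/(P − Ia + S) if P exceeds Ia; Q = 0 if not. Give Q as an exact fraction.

CN(II) = 97; AMC II needs no correction.
Max retention: S = 1000/97 − 10 = 30/97 in (≈ 0.309 in)
Initial abstraction Ia = S/5 = (30/97)/5 = 6/97 ≈ 0.062 in
P − Ia = 8.150 − 0.062 = 15691/1940 ≈ 8.088 in (> 0, runoff occurs)
Runoff Q = (P−Ia)²/(P−Ia+S) = (8.088)²/(8.088+0.309) = 246207481/31604540 ≈ 7.790 in

Q = 246207481/31604540 in ≈ 7.790 in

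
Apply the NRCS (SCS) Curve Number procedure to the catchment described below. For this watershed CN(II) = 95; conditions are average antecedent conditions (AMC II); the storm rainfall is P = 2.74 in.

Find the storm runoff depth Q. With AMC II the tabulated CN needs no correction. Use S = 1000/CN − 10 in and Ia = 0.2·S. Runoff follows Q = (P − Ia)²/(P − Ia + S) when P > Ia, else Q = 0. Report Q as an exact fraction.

Q = 6265009/2852850 in ≈ 2.196 in

CN(II) = 95; AMC II needs no correction.
Retention S: 1000/CN − 10 with CN=95.000 → S = 10/19 ≈ 0.526 in
Ia = 0.2S: 0.2·0.526 = 0.105 in (exactly 2/19)
Since P=2.740 > Ia=0.105: effective rainfall P−Ia = 2503/950 in
Runoff Q = (P−Ia)²/(P−Ia+S) = (2.635)²/(2.635+0.526) = 6265009/2852850 ≈ 2.196 in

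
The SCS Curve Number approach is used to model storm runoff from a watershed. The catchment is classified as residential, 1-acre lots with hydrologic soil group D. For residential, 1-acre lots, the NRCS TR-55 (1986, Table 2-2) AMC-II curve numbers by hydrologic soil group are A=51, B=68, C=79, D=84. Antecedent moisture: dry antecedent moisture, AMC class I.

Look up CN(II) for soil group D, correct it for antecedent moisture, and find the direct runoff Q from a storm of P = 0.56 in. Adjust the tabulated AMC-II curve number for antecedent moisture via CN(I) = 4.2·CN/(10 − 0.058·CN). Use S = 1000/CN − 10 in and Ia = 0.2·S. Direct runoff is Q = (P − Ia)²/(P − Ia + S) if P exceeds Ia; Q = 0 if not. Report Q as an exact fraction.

NRCS table: residential, 1-acre lots, soil group D → CN(II) = 84
Adjust CN=84 to AMC I: 4.2·84/(10 − 0.058·84) → (1764/5) ÷ (641/125) = 44100/641 ≈ 68.799
S = 1000/(44100/641) − 10 = 2000/441 in ≈ 4.535 in
Initial abstraction Ia = S/5 = (2000/441)/5 = 400/441 ≈ 0.907 in
P = 0.560 ≤ Ia = 0.907 in: entire storm abstracted, Q = 0.

Q = 0 in ≈ 0.000 in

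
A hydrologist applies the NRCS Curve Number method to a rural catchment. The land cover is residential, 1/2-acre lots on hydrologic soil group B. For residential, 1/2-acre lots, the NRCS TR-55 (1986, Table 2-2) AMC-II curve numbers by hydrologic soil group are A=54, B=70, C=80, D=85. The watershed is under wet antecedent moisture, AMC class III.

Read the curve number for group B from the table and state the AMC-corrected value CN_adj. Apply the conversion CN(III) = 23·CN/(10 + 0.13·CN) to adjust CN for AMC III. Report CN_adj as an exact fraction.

CN_adj = 16100/191 ≈ 84.293

NRCS table: residential, 1/2-acre lots, soil group B → CN(II) = 70
CN(III) from CN(II)=70: (23·70)/(10 + 0.13·70) = 16100/191 ≈ 84.293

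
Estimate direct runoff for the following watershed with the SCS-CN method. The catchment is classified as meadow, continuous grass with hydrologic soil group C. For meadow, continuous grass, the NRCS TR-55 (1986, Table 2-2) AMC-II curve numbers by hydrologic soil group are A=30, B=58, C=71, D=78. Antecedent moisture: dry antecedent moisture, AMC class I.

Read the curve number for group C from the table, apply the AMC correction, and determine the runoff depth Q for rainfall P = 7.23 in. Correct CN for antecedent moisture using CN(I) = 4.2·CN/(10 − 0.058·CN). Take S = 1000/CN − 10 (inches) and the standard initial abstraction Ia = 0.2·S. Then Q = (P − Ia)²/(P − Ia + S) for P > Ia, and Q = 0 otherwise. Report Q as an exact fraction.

Q = 620932968049/333684756300 in ≈ 1.861 in

NRCS table: meadow, continuous grass, soil group C → CN(II) = 71
Adjust CN=71 to AMC I: 4.2·71/(10 − 0.058·71) → (1491/5) ÷ (2941/500) = 149100/2941 ≈ 50.697
Retention S: 1000/CN − 10 with CN=50.697 → S = 14500/1491 ≈ 9.725 in
Ia = 0.2S: 0.2·9.725 = 1.945 in (exactly 2900/1491)
Since P=7.230 > Ia=1.945: effective rainfall P−Ia = 787993/149100 in
Q = (787993/149100)²/((787993/149100) + 14500/1491) = (620932968049/22230810000)/(2237993/149100) = 620932968049/333684756300 in ≈ 1.861 in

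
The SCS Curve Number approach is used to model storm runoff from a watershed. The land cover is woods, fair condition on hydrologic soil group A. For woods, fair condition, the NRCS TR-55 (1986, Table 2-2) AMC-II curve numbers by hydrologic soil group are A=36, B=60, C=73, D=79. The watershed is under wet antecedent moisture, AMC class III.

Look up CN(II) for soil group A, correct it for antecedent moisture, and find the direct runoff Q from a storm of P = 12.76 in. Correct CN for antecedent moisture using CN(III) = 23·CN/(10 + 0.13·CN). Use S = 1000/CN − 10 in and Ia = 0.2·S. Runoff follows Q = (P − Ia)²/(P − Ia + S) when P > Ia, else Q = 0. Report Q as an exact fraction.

NRCS table: woods, fair condition, soil group A → CN(II) = 36
CN(III) from CN(II)=36: (23·36)/(10 + 0.13·36) = 20700/367 ≈ 56.403
Max retention: S = 1000/(20700/367) − 10 = 1600/207 in (≈ 7.729 in)
Ia = 0.2·(1600/207) = 320/207 in ≈ 1.546 in
Excess rainfall: 12.760 − 1.546 = 11.214 in; P > Ia so Q > 0
Runoff Q = (P−Ia)²/(P−Ia+S) = (11.214)²/(11.214+7.729) = 3367829089/507320775 ≈ 6.638 in

Q = 3367829089/507320775 in ≈ 6.638 in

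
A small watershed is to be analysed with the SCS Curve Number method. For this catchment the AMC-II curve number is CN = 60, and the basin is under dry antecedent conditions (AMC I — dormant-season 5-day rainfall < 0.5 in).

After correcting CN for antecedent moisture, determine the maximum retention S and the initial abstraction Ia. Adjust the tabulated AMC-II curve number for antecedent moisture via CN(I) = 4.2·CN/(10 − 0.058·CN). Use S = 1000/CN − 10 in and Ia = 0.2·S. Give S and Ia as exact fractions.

S = 1000/63 in ≈ 15.873 in; Ia = 200/63 in ≈ 3.175 in

CN(I) from CN(II)=60: (4.2·60)/(10 − 0.058·60) = 6300/163 ≈ 38.650
Retention S: 1000/CN − 10 with CN=38.650 → S = 1000/63 ≈ 15.873 in
Initial abstraction Ia = S/5 = (1000/63)/5 = 200/63 ≈ 3.175 in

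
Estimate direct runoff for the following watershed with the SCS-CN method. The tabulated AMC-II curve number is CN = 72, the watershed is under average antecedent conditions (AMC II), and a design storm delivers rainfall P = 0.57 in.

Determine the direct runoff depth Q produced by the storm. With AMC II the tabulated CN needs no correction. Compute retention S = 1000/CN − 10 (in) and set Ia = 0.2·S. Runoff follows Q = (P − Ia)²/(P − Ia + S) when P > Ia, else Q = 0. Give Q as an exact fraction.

AMC II — tabulated CN = 72 applies directly.
Retention S: 1000/CN − 10 with CN=72.000 → S = 35/9 ≈ 3.889 in
Ia = 0.2S: 0.2·3.889 = 0.778 in (exactly 7/9)
P = 0.570 ≤ Ia = 0.778 in: entire storm abstracted, Q = 0.

Q = 0 in ≈ 0.000 in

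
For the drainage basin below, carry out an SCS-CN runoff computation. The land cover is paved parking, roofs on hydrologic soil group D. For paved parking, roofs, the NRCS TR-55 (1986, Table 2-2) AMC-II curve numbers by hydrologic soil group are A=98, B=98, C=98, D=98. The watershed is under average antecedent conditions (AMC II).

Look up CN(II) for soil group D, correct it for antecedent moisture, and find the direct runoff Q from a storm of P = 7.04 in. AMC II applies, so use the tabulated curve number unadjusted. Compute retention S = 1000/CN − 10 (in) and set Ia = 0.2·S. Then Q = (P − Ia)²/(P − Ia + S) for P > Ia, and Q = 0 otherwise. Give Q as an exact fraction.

Q = 18378369/2702350 in ≈ 6.801 in

NRCS table: paved parking, roofs, soil group D → CN(II) = 98
CN(II) = 98; AMC II needs no correction.
S = 1000/98 − 10 = 10/49 in ≈ 0.204 in
Initial abstraction Ia = S/5 = (10/49)/5 = 2/49 ≈ 0.041 in
Since P=7.040 > Ia=0.041: effective rainfall P−Ia = 8574/1225 in
Runoff Q = (P−Ia)²/(P−Ia+S) = (6.999)²/(6.999+0.204) = 18378369/2702350 ≈ 6.801 in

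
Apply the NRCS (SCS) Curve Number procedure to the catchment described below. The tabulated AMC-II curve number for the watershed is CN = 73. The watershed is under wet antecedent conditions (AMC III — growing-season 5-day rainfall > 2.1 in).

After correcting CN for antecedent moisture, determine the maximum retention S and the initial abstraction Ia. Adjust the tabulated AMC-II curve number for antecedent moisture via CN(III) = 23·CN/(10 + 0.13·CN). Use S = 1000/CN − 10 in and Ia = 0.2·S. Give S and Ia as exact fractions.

Wet (AMC III): CN(III) = 23·73/(10 + 0.13·73) = 1679/(1949/100) = 167900/1949 ≈ 86.147
Max retention: S = 1000/(167900/1949) − 10 = 2700/1679 in (≈ 1.608 in)
Ia = 0.2·(2700/1679) = 540/1679 in ≈ 0.322 in

S = 2700/1679 in ≈ 1.608 in; Ia = 540/1679 in ≈ 0.322 in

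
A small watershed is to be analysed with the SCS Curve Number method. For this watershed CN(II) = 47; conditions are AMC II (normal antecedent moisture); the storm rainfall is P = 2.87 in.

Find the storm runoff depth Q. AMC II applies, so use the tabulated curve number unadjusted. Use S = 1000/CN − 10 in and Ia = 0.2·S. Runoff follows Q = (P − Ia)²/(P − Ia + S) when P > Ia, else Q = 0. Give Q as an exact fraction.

Q = 8346321/262678300 in ≈ 0.032 in

Average conditions: CN = 47 (no AMC adjustment).
Max retention: S = 1000/47 − 10 = 530/47 in (≈ 11.277 in)
Initial abstraction Ia = S/5 = (530/47)/5 = 106/47 ≈ 2.255 in
Excess rainfall: 2.870 − 2.255 = 0.615 in; P > Ia so Q > 0
Q: (2889/4700)² ÷ (55889/4700) = 8346321/262678300 in (≈ 0.032 in)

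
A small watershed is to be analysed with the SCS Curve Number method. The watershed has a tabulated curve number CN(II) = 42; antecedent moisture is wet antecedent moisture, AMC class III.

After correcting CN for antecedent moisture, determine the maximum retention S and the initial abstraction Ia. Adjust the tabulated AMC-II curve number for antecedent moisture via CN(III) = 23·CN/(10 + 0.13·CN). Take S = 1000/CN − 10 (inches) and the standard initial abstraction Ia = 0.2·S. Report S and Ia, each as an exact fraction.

S = 2900/483 in ≈ 6.004 in; Ia = 580/483 in ≈ 1.201 in

Adjust CN=42 to AMC III: 23·42/(10 + 0.13·42) → 966 ÷ (773/50) = 48300/773 ≈ 62.484
S = 1000/(48300/773) − 10 = 2900/483 in ≈ 6.004 in
Initial abstraction Ia = S/5 = (2900/483)/5 = 580/483 ≈ 1.201 in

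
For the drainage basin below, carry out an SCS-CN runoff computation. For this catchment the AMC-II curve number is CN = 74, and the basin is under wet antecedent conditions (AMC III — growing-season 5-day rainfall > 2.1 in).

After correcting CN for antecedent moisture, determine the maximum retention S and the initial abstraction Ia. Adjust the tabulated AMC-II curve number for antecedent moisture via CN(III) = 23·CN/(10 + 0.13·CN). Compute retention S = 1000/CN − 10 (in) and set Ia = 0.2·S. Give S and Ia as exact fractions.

S = 1300/851 in ≈ 1.528 in; Ia = 260/851 in ≈ 0.306 in

Wet (AMC III): CN(III) = 23·74/(10 + 0.13·74) = 1702/(981/50) = 85100/981 ≈ 86.748
Max retention: S = 1000/(85100/981) − 10 = 1300/851 in (≈ 1.528 in)
Initial abstraction Ia = S/5 = (1300/851)/5 = 260/851 ≈ 0.306 in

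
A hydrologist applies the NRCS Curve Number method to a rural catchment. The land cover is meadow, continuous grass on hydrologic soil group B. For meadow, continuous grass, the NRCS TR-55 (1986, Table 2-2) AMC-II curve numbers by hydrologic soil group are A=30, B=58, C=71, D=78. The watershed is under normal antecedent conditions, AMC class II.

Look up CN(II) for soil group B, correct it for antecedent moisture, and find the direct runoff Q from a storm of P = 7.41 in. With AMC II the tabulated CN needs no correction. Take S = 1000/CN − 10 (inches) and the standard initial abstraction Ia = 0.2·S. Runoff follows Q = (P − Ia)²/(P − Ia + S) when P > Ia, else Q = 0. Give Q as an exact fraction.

Q = 99636507/37012700 in ≈ 2.692 in

NRCS table: meadow, continuous grass, soil group B → CN(II) = 58
Average conditions: CN = 58 (no AMC adjustment).
Retention S: 1000/CN − 10 with CN=58.000 → S = 210/29 ≈ 7.241 in
Ia = 0.2·(210/29) = 42/29 in ≈ 1.448 in
P − Ia = 7.410 − 1.448 = 17289/2900 ≈ 5.962 in (> 0, runoff occurs)
Runoff Q = (P−Ia)²/(P−Ia+S) = (5.962)²/(5.962+7.241) = 99636507/37012700 ≈ 2.692 in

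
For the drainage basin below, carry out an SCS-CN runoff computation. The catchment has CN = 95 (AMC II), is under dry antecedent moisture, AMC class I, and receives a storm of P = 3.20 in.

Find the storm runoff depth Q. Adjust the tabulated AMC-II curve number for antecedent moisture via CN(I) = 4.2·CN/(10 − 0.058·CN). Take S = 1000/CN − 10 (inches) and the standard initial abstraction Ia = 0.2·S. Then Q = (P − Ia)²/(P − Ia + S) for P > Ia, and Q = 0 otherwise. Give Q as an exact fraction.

Q = 2163841/1045380 in ≈ 2.070 in

Adjust CN=95 to AMC I: 4.2·95/(10 − 0.058·95) → 399 ÷ (449/100) = 39900/449 ≈ 88.864
Retention S: 1000/CN − 10 with CN=88.864 → S = 500/399 ≈ 1.253 in
Ia = 0.2·(500/399) = 100/399 in ≈ 0.251 in
P − Ia = 3.200 − 0.251 = 5884/1995 ≈ 2.949 in (> 0, runoff occurs)
Q: (5884/1995)² ÷ (8384/1995) = 2163841/1045380 in (≈ 2.070 in)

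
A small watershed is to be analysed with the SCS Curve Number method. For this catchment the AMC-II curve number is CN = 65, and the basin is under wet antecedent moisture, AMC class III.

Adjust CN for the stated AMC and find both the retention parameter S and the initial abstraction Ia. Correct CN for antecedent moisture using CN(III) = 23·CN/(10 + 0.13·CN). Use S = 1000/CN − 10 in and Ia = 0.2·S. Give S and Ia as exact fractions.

CN(III) from CN(II)=65: (23·65)/(10 + 0.13·65) = 29900/369 ≈ 81.030
Max retention: S = 1000/(29900/369) − 10 = 700/299 in (≈ 2.341 in)
Ia = 0.2·(700/299) = 140/299 in ≈ 0.468 in

S = 700/299 in ≈ 2.341 in; Ia = 140/299 in ≈ 0.468 in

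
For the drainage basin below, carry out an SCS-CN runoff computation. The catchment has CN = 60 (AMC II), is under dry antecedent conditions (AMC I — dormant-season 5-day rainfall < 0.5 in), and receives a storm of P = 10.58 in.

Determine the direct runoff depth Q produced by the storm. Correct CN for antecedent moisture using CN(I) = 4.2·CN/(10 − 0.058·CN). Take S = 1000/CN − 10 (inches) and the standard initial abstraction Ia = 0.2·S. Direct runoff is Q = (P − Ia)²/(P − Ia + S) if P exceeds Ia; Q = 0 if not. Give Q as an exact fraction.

Q = 544148929/230980050 in ≈ 2.356 in

Dry (AMC I): CN(I) = 4.2·60/(10 − 0.058·60) = 252/(163/25) = 6300/163 ≈ 38.650
Max retention: S = 1000/(6300/163) − 10 = 1000/63 in (≈ 15.873 in)
Initial abstraction Ia = S/5 = (1000/63)/5 = 200/63 ≈ 3.175 in
Since P=10.580 > Ia=3.175: effective rainfall P−Ia = 23327/3150 in
Q = (23327/3150)²/((23327/3150) + 1000/63) = (544148929/9922500)/(73327/3150) = 544148929/230980050 in ≈ 2.356 in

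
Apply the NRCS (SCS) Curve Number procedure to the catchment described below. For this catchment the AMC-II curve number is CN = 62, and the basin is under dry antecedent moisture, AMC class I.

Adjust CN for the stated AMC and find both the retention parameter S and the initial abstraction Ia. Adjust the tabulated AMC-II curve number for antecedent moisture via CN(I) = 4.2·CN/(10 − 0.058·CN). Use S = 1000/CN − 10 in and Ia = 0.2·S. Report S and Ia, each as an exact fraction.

CN(I) from CN(II)=62: (4.2·62)/(10 − 0.058·62) = 65100/1601 ≈ 40.662
Max retention: S = 1000/(65100/1601) − 10 = 9500/651 in (≈ 14.593 in)
Initial abstraction Ia = S/5 = (9500/651)/5 = 1900/651 ≈ 2.919 in

S = 9500/651 in ≈ 14.593 in; Ia = 1900/651 in ≈ 2.919 in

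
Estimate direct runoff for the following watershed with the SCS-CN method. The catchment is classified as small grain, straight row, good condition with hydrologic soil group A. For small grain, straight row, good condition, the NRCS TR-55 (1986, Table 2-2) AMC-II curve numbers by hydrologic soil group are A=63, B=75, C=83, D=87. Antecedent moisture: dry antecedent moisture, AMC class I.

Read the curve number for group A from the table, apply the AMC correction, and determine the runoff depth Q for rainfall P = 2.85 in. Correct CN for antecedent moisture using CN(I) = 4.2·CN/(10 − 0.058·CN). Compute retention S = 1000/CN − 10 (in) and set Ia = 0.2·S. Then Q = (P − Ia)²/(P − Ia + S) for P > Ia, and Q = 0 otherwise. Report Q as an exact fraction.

Q = 1990921/9827535060 in ≈ 0.000 in

NRCS table: small grain, straight row, good condition, soil group A → CN(II) = 63
Adjust CN=63 to AMC I: 4.2·63/(10 − 0.058·63) → (1323/5) ÷ (3173/500) = 132300/3173 ≈ 41.696
Retention S: 1000/CN − 10 with CN=41.696 → S = 18500/1323 ≈ 13.983 in
Ia = 0.2·(18500/1323) = 3700/1323 in ≈ 2.797 in
P − Ia = 2.850 − 2.797 = 1411/26460 ≈ 0.053 in (> 0, runoff occurs)
Runoff Q = (P−Ia)²/(P−Ia+S) = (0.053)²/(0.053+13.983) = 1990921/9827535060 ≈ 0.000 in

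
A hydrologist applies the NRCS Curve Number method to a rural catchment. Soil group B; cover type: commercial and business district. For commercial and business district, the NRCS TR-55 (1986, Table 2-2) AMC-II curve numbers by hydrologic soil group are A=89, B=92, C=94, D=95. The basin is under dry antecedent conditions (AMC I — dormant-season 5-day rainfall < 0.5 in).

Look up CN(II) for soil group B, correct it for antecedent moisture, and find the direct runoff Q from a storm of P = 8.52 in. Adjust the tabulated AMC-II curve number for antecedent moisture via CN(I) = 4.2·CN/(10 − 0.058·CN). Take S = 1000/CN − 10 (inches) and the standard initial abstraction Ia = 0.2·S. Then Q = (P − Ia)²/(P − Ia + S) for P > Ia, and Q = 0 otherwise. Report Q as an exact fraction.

Q = 9580298641/1483763925 in ≈ 6.457 in

NRCS table: commercial and business district, soil group B → CN(II) = 92
Adjust CN=92 to AMC I: 4.2·92/(10 − 0.058·92) → (1932/5) ÷ (583/125) = 48300/583 ≈ 82.847
Max retention: S = 1000/(48300/583) − 10 = 1000/483 in (≈ 2.070 in)
Ia = 0.2·(1000/483) = 200/483 in ≈ 0.414 in
Excess rainfall: 8.520 − 0.414 = 8.106 in; P > Ia so Q > 0
Q = (97879/12075)²/((97879/12075) + 1000/483) = (9580298641/145805625)/(122879/12075) = 9580298641/1483763925 in ≈ 6.457 in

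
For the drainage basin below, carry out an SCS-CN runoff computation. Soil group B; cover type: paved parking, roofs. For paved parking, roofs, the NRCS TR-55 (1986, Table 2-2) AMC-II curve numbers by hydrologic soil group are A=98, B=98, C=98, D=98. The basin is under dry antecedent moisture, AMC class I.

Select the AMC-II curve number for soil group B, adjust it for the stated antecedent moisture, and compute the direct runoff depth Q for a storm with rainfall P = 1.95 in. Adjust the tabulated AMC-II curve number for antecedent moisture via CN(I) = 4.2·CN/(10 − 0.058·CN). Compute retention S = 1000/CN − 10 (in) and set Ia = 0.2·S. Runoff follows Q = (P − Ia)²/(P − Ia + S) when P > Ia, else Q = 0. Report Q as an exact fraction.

NRCS table: paved parking, roofs, soil group B → CN(II) = 98
Dry (AMC I): CN(I) = 4.2·98/(10 − 0.058·98) = (2058/5)/(1079/250) = 102900/1079 ≈ 95.366
S = 1000/(102900/1079) − 10 = 500/1029 in ≈ 0.486 in
Ia = 0.2S: 0.2·0.486 = 0.097 in (exactly 100/1029)
Excess rainfall: 1.950 − 0.097 = 1.853 in; P > Ia so Q > 0
Q = (38131/20580)²/((38131/20580) + 500/1029) = (1453973161/423536400)/(48131/20580) = 1453973161/990535980 in ≈ 1.468 in

Q = 1453973161/990535980 in ≈ 1.468 in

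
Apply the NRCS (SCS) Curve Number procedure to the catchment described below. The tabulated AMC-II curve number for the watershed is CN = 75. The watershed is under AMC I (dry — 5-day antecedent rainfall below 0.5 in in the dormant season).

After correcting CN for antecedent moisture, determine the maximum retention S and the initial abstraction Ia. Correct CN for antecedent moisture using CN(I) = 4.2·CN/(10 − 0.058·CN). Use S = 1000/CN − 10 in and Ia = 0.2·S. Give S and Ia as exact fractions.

Adjust CN=75 to AMC I: 4.2·75/(10 − 0.058·75) → 315 ÷ (113/20) = 6300/113 ≈ 55.752
S = 1000/(6300/113) − 10 = 500/63 in ≈ 7.937 in
Initial abstraction Ia = S/5 = (500/63)/5 = 100/63 ≈ 1.587 in

S = 500/63 in ≈ 7.937 in; Ia = 100/63 in ≈ 1.587 in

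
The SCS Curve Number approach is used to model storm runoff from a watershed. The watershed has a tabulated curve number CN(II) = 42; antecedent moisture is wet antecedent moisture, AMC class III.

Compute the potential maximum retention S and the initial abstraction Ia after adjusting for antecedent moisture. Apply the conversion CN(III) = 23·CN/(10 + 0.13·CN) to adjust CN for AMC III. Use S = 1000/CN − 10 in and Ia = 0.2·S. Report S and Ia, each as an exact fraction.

Adjust CN=42 to AMC III: 23·42/(10 + 0.13·42) → 966 ÷ (773/50) = 48300/773 ≈ 62.484
Max retention: S = 1000/(48300/773) − 10 = 2900/483 in (≈ 6.004 in)
Ia = 0.2·(2900/483) = 580/483 in ≈ 1.201 in

S = 2900/483 in ≈ 6.004 in; Ia = 580/483 in ≈ 1.201 in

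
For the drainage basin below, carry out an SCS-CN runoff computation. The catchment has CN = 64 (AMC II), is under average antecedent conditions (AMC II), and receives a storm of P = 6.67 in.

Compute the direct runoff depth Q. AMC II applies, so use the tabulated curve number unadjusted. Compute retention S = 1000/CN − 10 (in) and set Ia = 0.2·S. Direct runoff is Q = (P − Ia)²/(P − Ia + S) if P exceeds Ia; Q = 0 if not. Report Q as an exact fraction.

Q = 1229881/446800 in ≈ 2.753 in

AMC II — tabulated CN = 64 applies directly.
S = 1000/64 − 10 = 45/8 in ≈ 5.625 in
Ia = 0.2S: 0.2·5.625 = 1.125 in (exactly 9/8)
Excess rainfall: 6.670 − 1.125 = 5.545 in; P > Ia so Q > 0
Q: (1109/200)² ÷ (1117/100) = 1229881/446800 in (≈ 2.753 in)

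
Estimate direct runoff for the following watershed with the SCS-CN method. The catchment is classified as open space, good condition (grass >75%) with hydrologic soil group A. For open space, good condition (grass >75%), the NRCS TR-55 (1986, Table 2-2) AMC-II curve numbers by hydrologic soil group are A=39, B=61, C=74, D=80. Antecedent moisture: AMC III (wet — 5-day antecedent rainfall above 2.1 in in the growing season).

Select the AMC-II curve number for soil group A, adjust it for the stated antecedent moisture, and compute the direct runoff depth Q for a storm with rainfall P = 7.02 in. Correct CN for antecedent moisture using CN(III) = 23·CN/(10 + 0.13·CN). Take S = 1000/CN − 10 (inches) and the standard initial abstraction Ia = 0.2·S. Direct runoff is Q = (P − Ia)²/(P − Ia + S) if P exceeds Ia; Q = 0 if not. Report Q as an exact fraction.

NRCS table: open space, good condition (grass >75%), soil group A → CN(II) = 39
Wet (AMC III): CN(III) = 23·39/(10 + 0.13·39) = 897/(1507/100) = 89700/1507 ≈ 59.522
Retention S: 1000/CN − 10 with CN=59.522 → S = 6100/897 ≈ 6.800 in
Ia = 0.2S: 0.2·6.800 = 1.360 in (exactly 1220/897)
Excess rainfall: 7.020 − 1.360 = 5.660 in; P > Ia so Q > 0
Q = (253847/44850)²/((253847/44850) + 6100/897) = (64438299409/2011522500)/(558847/44850) = 64438299409/25064287950 in ≈ 2.571 in

Q = 64438299409/25064287950 in ≈ 2.571 in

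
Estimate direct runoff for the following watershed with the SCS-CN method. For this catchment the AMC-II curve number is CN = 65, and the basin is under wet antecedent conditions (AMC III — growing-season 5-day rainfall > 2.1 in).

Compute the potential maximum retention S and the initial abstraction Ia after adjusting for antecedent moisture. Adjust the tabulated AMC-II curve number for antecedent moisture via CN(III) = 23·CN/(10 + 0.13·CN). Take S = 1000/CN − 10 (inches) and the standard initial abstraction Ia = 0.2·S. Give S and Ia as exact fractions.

Adjust CN=65 to AMC III: 23·65/(10 + 0.13·65) → 1495 ÷ (369/20) = 29900/369 ≈ 81.030
Retention S: 1000/CN − 10 with CN=81.030 → S = 700/299 ≈ 2.341 in
Ia = 0.2·(700/299) = 140/299 in ≈ 0.468 in

S = 700/299 in ≈ 2.341 in; Ia = 140/299 in ≈ 0.468 in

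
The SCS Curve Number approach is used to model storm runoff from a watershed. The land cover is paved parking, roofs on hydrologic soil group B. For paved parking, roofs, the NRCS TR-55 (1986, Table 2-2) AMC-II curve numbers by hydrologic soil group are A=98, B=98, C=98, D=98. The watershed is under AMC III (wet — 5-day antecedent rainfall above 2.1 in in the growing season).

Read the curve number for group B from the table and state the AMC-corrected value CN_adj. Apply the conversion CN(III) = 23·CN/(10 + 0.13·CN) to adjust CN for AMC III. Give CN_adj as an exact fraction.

CN_adj = 112700/1137 ≈ 99.120

NRCS table: paved parking, roofs, soil group B → CN(II) = 98
Wet (AMC III): CN(III) = 23·98/(10 + 0.13·98) = 2254/(1137/50) = 112700/1137 ≈ 99.120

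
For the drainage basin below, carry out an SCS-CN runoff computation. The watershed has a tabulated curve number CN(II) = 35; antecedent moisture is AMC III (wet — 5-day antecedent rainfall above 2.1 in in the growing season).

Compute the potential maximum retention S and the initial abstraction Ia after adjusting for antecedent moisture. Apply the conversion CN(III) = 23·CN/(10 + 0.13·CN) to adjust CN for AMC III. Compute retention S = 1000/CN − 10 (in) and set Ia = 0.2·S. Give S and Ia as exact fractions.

CN(III) from CN(II)=35: (23·35)/(10 + 0.13·35) = 16100/291 ≈ 55.326
S = 1000/(16100/291) − 10 = 1300/161 in ≈ 8.075 in
Ia = 0.2·(1300/161) = 260/161 in ≈ 1.615 in

S = 1300/161 in ≈ 8.075 in; Ia = 260/161 in ≈ 1.615 in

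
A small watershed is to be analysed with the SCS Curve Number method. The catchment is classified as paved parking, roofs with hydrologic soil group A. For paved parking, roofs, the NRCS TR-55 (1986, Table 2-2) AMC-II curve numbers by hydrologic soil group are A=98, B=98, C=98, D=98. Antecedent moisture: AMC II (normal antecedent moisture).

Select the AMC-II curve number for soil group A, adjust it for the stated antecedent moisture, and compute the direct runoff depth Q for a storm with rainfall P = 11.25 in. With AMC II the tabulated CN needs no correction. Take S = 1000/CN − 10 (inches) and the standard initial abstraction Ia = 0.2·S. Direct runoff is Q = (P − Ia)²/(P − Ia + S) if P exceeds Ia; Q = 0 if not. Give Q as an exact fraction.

NRCS table: paved parking, roofs, soil group A → CN(II) = 98
AMC II — tabulated CN = 98 applies directly.
S = 1000/98 − 10 = 10/49 in ≈ 0.204 in
Ia = 0.2S: 0.2·0.204 = 0.041 in (exactly 2/49)
Since P=11.250 > Ia=0.041: effective rainfall P−Ia = 2197/196 in
Runoff Q = (P−Ia)²/(P−Ia+S) = (11.209)²/(11.209+0.204) = 4826809/438452 ≈ 11.009 in

Q = 4826809/438452 in ≈ 11.009 in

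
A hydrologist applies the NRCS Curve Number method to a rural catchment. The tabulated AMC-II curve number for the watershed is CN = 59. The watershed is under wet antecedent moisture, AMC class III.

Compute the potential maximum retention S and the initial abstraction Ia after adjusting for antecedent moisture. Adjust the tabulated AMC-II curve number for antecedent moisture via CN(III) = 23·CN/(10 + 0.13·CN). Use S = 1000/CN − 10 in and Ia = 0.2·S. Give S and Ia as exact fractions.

S = 4100/1357 in ≈ 3.021 in; Ia = 820/1357 in ≈ 0.604 in

Wet (AMC III): CN(III) = 23·59/(10 + 0.13·59) = 1357/(1767/100) = 135700/1767 ≈ 76.797
S = 1000/(135700/1767) − 10 = 4100/1357 in ≈ 3.021 in
Ia = 0.2·(4100/1357) = 820/1357 in ≈ 0.604 in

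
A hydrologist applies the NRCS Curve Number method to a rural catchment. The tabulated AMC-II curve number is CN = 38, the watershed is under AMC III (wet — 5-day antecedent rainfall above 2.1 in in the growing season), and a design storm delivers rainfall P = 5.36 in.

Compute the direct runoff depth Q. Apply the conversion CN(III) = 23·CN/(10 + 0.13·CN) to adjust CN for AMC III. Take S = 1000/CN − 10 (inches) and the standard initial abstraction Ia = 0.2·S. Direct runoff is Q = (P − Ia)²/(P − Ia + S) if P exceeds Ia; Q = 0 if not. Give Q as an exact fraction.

Q = 926995682/658548075 in ≈ 1.408 in

Wet (AMC III): CN(III) = 23·38/(10 + 0.13·38) = 874/(747/50) = 43700/747 ≈ 58.501
Retention S: 1000/CN − 10 with CN=58.501 → S = 3100/437 ≈ 7.094 in
Initial abstraction Ia = S/5 = (3100/437)/5 = 620/437 ≈ 1.419 in
Excess rainfall: 5.360 − 1.419 = 3.941 in; P > Ia so Q > 0
Q: (43058/10925)² ÷ (120558/10925) = 926995682/658548075 in (≈ 1.408 in)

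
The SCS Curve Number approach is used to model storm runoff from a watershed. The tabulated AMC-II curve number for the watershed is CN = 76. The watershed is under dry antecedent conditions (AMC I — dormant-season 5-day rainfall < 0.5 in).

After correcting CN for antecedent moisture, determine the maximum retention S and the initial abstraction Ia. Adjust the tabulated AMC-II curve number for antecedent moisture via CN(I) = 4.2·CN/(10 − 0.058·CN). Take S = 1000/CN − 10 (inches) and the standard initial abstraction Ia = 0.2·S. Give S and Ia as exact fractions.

S = 1000/133 in ≈ 7.519 in; Ia = 200/133 in ≈ 1.504 in

CN(I) from CN(II)=76: (4.2·76)/(10 − 0.058·76) = 13300/233 ≈ 57.082
Max retention: S = 1000/(13300/233) − 10 = 1000/133 in (≈ 7.519 in)
Ia = 0.2S: 0.2·7.519 = 1.504 in (exactly 200/133)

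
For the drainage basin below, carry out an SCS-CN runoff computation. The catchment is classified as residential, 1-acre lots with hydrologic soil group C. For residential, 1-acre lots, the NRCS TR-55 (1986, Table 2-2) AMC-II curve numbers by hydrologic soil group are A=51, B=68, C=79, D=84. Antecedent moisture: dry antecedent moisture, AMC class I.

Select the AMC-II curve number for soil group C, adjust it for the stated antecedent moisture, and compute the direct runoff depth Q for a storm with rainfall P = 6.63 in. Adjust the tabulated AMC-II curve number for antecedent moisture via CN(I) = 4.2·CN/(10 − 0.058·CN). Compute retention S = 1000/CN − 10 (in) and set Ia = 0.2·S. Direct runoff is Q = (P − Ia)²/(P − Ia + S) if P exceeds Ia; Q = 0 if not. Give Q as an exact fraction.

Q = 1795810129/729778300 in ≈ 2.461 in

NRCS table: residential, 1-acre lots, soil group C → CN(II) = 79
Dry (AMC I): CN(I) = 4.2·79/(10 − 0.058·79) = (1659/5)/(2709/500) = 7900/129 ≈ 61.240
Retention S: 1000/CN − 10 with CN=61.240 → S = 500/79 ≈ 6.329 in
Ia = 0.2·(500/79) = 100/79 in ≈ 1.266 in
P − Ia = 6.630 − 1.266 = 42377/7900 ≈ 5.364 in (> 0, runoff occurs)
Q = (42377/7900)²/((42377/7900) + 500/79) = (1795810129/62410000)/(92377/7900) = 1795810129/729778300 in ≈ 2.461 in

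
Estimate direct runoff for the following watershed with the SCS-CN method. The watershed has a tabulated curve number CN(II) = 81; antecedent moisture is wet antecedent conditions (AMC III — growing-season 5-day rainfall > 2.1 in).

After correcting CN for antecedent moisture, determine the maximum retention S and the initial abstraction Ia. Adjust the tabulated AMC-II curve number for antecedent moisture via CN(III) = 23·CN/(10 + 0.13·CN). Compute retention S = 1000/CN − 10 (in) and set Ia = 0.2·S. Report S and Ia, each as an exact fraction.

S = 1900/1863 in ≈ 1.020 in; Ia = 380/1863 in ≈ 0.204 in

CN(III) from CN(II)=81: (23·81)/(10 + 0.13·81) = 186300/2053 ≈ 90.745
Retention S: 1000/CN − 10 with CN=90.745 → S = 1900/1863 ≈ 1.020 in
Initial abstraction Ia = S/5 = (1900/1863)/5 = 380/1863 ≈ 0.204 in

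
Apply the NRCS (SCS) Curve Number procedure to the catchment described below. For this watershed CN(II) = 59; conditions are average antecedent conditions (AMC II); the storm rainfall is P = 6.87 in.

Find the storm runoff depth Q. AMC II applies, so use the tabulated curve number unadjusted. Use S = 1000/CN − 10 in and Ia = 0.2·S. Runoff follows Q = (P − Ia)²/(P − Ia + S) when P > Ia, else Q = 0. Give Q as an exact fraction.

AMC II — tabulated CN = 59 applies directly.
Max retention: S = 1000/59 − 10 = 410/59 in (≈ 6.949 in)
Initial abstraction Ia = S/5 = (410/59)/5 = 82/59 ≈ 1.390 in
P − Ia = 6.870 − 1.390 = 32333/5900 ≈ 5.480 in (> 0, runoff occurs)
Q: (32333/5900)² ÷ (73333/5900) = 1045422889/432664700 in (≈ 2.416 in)

Q = 1045422889/432664700 in ≈ 2.416 in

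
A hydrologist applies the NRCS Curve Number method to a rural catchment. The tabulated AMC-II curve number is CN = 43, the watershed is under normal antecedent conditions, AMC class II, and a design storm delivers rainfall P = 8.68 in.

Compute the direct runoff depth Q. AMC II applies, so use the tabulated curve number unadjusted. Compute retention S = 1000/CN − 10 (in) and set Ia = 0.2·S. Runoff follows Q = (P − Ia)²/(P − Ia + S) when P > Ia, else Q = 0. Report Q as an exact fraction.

AMC II — tabulated CN = 43 applies directly.
Max retention: S = 1000/43 − 10 = 570/43 in (≈ 13.256 in)
Initial abstraction Ia = S/5 = (570/43)/5 = 114/43 ≈ 2.651 in
Excess rainfall: 8.680 − 2.651 = 6.029 in; P > Ia so Q > 0
Q = (6481/1075)²/((6481/1075) + 570/43) = (42003361/1155625)/(20731/1075) = 42003361/22285825 in ≈ 1.885 in

Q = 42003361/22285825 in ≈ 1.885 in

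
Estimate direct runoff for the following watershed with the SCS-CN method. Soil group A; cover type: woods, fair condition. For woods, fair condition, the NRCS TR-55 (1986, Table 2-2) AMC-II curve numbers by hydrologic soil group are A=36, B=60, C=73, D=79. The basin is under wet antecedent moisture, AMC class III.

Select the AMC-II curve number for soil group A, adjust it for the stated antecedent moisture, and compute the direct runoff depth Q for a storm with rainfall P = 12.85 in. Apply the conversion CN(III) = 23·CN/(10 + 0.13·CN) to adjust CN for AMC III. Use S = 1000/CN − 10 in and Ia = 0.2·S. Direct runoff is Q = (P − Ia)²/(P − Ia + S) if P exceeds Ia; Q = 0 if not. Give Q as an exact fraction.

NRCS table: woods, fair condition, soil group A → CN(II) = 36
CN(III) from CN(II)=36: (23·36)/(10 + 0.13·36) = 20700/367 ≈ 56.403
S = 1000/(20700/367) − 10 = 1600/207 in ≈ 7.729 in
Initial abstraction Ia = S/5 = (1600/207)/5 = 320/207 ≈ 1.546 in
Excess rainfall: 12.850 − 1.546 = 11.304 in; P > Ia so Q > 0
Runoff Q = (P−Ia)²/(P−Ia+S) = (11.304)²/(11.304+7.729) = 2190146401/326227860 ≈ 6.714 in

Q = 2190146401/326227860 in ≈ 6.714 in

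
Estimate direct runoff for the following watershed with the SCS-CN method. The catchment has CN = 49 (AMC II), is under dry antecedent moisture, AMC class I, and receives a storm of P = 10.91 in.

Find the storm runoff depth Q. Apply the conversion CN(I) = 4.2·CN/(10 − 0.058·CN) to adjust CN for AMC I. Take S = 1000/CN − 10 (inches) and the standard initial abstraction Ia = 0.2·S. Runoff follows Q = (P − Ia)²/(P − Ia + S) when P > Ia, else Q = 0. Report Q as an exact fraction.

CN(I) from CN(II)=49: (4.2·49)/(10 − 0.058·49) = 34300/1193 ≈ 28.751
Retention S: 1000/CN − 10 with CN=28.751 → S = 8500/343 ≈ 24.781 in
Initial abstraction Ia = S/5 = (8500/343)/5 = 1700/343 ≈ 4.956 in
Excess rainfall: 10.910 − 4.956 = 5.954 in; P > Ia so Q > 0
Runoff Q = (P−Ia)²/(P−Ia+S) = (5.954)²/(5.954+24.781) = 41702949369/36159505900 ≈ 1.153 in

Q = 41702949369/36159505900 in ≈ 1.153 in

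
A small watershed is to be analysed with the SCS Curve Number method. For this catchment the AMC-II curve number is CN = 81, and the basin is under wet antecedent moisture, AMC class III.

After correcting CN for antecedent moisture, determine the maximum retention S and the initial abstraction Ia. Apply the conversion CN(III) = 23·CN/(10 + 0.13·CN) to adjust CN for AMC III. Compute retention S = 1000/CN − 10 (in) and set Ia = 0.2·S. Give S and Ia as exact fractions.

S = 1900/1863 in ≈ 1.020 in; Ia = 380/1863 in ≈ 0.204 in

Wet (AMC III): CN(III) = 23·81/(10 + 0.13·81) = 1863/(2053/100) = 186300/2053 ≈ 90.745
S = 1000/(186300/2053) − 10 = 1900/1863 in ≈ 1.020 in
Ia = 0.2·(1900/1863) = 380/1863 in ≈ 0.204 in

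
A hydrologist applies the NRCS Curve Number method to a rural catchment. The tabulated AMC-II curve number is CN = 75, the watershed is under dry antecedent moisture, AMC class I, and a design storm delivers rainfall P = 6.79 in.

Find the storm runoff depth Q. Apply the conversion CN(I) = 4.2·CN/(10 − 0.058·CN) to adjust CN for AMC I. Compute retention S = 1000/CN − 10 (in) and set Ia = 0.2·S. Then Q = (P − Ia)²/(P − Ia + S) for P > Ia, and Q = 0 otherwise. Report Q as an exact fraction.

Dry (AMC I): CN(I) = 4.2·75/(10 − 0.058·75) = 315/(113/20) = 6300/113 ≈ 55.752
Retention S: 1000/CN − 10 with CN=55.752 → S = 500/63 ≈ 7.937 in
Ia = 0.2·(500/63) = 100/63 in ≈ 1.587 in
Excess rainfall: 6.790 − 1.587 = 5.203 in; P > Ia so Q > 0
Q: (32777/6300)² ÷ (82777/6300) = 1074331729/521495100 in (≈ 2.060 in)

Q = 1074331729/521495100 in ≈ 2.060 in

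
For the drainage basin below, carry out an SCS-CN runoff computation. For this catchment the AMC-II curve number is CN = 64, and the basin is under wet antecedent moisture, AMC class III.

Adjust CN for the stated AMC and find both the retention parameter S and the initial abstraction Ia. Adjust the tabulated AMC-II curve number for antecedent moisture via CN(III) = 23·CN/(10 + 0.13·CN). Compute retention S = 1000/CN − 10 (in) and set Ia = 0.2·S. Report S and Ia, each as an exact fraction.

S = 225/92 in ≈ 2.446 in; Ia = 45/92 in ≈ 0.489 in

CN(III) from CN(II)=64: (23·64)/(10 + 0.13·64) = 18400/229 ≈ 80.349
Max retention: S = 1000/(18400/229) − 10 = 225/92 in (≈ 2.446 in)
Ia = 0.2S: 0.2·2.446 = 0.489 in (exactly 45/92)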